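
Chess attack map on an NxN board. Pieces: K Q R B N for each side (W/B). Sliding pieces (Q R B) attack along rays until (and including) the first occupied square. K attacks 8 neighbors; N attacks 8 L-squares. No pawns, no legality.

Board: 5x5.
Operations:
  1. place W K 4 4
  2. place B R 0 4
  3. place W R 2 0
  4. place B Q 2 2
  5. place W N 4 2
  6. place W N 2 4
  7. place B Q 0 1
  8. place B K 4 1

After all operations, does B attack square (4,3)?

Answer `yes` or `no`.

Op 1: place WK@(4,4)
Op 2: place BR@(0,4)
Op 3: place WR@(2,0)
Op 4: place BQ@(2,2)
Op 5: place WN@(4,2)
Op 6: place WN@(2,4)
Op 7: place BQ@(0,1)
Op 8: place BK@(4,1)
Per-piece attacks for B:
  BQ@(0,1): attacks (0,2) (0,3) (0,4) (0,0) (1,1) (2,1) (3,1) (4,1) (1,2) (2,3) (3,4) (1,0) [ray(0,1) blocked at (0,4); ray(1,0) blocked at (4,1)]
  BR@(0,4): attacks (0,3) (0,2) (0,1) (1,4) (2,4) [ray(0,-1) blocked at (0,1); ray(1,0) blocked at (2,4)]
  BQ@(2,2): attacks (2,3) (2,4) (2,1) (2,0) (3,2) (4,2) (1,2) (0,2) (3,3) (4,4) (3,1) (4,0) (1,3) (0,4) (1,1) (0,0) [ray(0,1) blocked at (2,4); ray(0,-1) blocked at (2,0); ray(1,0) blocked at (4,2); ray(1,1) blocked at (4,4); ray(-1,1) blocked at (0,4)]
  BK@(4,1): attacks (4,2) (4,0) (3,1) (3,2) (3,0)
B attacks (4,3): no

Answer: no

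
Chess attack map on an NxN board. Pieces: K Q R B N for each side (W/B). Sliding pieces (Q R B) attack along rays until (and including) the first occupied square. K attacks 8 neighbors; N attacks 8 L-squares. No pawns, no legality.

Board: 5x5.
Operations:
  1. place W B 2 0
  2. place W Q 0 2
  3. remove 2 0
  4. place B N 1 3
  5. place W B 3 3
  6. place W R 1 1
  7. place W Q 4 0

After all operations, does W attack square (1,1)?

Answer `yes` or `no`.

Op 1: place WB@(2,0)
Op 2: place WQ@(0,2)
Op 3: remove (2,0)
Op 4: place BN@(1,3)
Op 5: place WB@(3,3)
Op 6: place WR@(1,1)
Op 7: place WQ@(4,0)
Per-piece attacks for W:
  WQ@(0,2): attacks (0,3) (0,4) (0,1) (0,0) (1,2) (2,2) (3,2) (4,2) (1,3) (1,1) [ray(1,1) blocked at (1,3); ray(1,-1) blocked at (1,1)]
  WR@(1,1): attacks (1,2) (1,3) (1,0) (2,1) (3,1) (4,1) (0,1) [ray(0,1) blocked at (1,3)]
  WB@(3,3): attacks (4,4) (4,2) (2,4) (2,2) (1,1) [ray(-1,-1) blocked at (1,1)]
  WQ@(4,0): attacks (4,1) (4,2) (4,3) (4,4) (3,0) (2,0) (1,0) (0,0) (3,1) (2,2) (1,3) [ray(-1,1) blocked at (1,3)]
W attacks (1,1): yes

Answer: yes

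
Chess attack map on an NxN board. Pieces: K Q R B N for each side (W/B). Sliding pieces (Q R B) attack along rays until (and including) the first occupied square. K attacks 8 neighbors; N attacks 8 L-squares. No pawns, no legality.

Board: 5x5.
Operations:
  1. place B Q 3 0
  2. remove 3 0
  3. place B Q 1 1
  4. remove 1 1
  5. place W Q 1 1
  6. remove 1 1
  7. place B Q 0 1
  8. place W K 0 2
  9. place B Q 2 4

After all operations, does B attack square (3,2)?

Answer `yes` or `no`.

Answer: no

Derivation:
Op 1: place BQ@(3,0)
Op 2: remove (3,0)
Op 3: place BQ@(1,1)
Op 4: remove (1,1)
Op 5: place WQ@(1,1)
Op 6: remove (1,1)
Op 7: place BQ@(0,1)
Op 8: place WK@(0,2)
Op 9: place BQ@(2,4)
Per-piece attacks for B:
  BQ@(0,1): attacks (0,2) (0,0) (1,1) (2,1) (3,1) (4,1) (1,2) (2,3) (3,4) (1,0) [ray(0,1) blocked at (0,2)]
  BQ@(2,4): attacks (2,3) (2,2) (2,1) (2,0) (3,4) (4,4) (1,4) (0,4) (3,3) (4,2) (1,3) (0,2) [ray(-1,-1) blocked at (0,2)]
B attacks (3,2): no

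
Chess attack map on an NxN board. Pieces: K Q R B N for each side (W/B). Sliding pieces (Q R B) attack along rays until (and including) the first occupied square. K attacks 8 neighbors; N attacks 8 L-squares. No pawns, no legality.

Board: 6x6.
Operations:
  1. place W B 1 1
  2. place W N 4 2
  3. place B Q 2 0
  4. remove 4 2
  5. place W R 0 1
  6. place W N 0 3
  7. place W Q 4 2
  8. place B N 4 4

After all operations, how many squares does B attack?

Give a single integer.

Op 1: place WB@(1,1)
Op 2: place WN@(4,2)
Op 3: place BQ@(2,0)
Op 4: remove (4,2)
Op 5: place WR@(0,1)
Op 6: place WN@(0,3)
Op 7: place WQ@(4,2)
Op 8: place BN@(4,4)
Per-piece attacks for B:
  BQ@(2,0): attacks (2,1) (2,2) (2,3) (2,4) (2,5) (3,0) (4,0) (5,0) (1,0) (0,0) (3,1) (4,2) (1,1) [ray(1,1) blocked at (4,2); ray(-1,1) blocked at (1,1)]
  BN@(4,4): attacks (2,5) (5,2) (3,2) (2,3)
Union (15 distinct): (0,0) (1,0) (1,1) (2,1) (2,2) (2,3) (2,4) (2,5) (3,0) (3,1) (3,2) (4,0) (4,2) (5,0) (5,2)

Answer: 15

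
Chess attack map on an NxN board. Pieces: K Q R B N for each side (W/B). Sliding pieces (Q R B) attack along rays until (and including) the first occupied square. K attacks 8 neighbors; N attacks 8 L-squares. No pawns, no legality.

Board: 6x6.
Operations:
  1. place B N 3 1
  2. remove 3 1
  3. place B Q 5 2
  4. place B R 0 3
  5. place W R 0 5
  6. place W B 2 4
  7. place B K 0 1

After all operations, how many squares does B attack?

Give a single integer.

Op 1: place BN@(3,1)
Op 2: remove (3,1)
Op 3: place BQ@(5,2)
Op 4: place BR@(0,3)
Op 5: place WR@(0,5)
Op 6: place WB@(2,4)
Op 7: place BK@(0,1)
Per-piece attacks for B:
  BK@(0,1): attacks (0,2) (0,0) (1,1) (1,2) (1,0)
  BR@(0,3): attacks (0,4) (0,5) (0,2) (0,1) (1,3) (2,3) (3,3) (4,3) (5,3) [ray(0,1) blocked at (0,5); ray(0,-1) blocked at (0,1)]
  BQ@(5,2): attacks (5,3) (5,4) (5,5) (5,1) (5,0) (4,2) (3,2) (2,2) (1,2) (0,2) (4,3) (3,4) (2,5) (4,1) (3,0)
Union (24 distinct): (0,0) (0,1) (0,2) (0,4) (0,5) (1,0) (1,1) (1,2) (1,3) (2,2) (2,3) (2,5) (3,0) (3,2) (3,3) (3,4) (4,1) (4,2) (4,3) (5,0) (5,1) (5,3) (5,4) (5,5)

Answer: 24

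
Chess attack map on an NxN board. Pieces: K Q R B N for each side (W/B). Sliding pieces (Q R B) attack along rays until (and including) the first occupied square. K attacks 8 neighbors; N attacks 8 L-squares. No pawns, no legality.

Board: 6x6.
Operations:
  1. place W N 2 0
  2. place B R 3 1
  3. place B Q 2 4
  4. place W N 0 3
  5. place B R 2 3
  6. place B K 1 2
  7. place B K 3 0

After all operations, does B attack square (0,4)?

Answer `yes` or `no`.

Op 1: place WN@(2,0)
Op 2: place BR@(3,1)
Op 3: place BQ@(2,4)
Op 4: place WN@(0,3)
Op 5: place BR@(2,3)
Op 6: place BK@(1,2)
Op 7: place BK@(3,0)
Per-piece attacks for B:
  BK@(1,2): attacks (1,3) (1,1) (2,2) (0,2) (2,3) (2,1) (0,3) (0,1)
  BR@(2,3): attacks (2,4) (2,2) (2,1) (2,0) (3,3) (4,3) (5,3) (1,3) (0,3) [ray(0,1) blocked at (2,4); ray(0,-1) blocked at (2,0); ray(-1,0) blocked at (0,3)]
  BQ@(2,4): attacks (2,5) (2,3) (3,4) (4,4) (5,4) (1,4) (0,4) (3,5) (3,3) (4,2) (5,1) (1,5) (1,3) (0,2) [ray(0,-1) blocked at (2,3)]
  BK@(3,0): attacks (3,1) (4,0) (2,0) (4,1) (2,1)
  BR@(3,1): attacks (3,2) (3,3) (3,4) (3,5) (3,0) (4,1) (5,1) (2,1) (1,1) (0,1) [ray(0,-1) blocked at (3,0)]
B attacks (0,4): yes

Answer: yes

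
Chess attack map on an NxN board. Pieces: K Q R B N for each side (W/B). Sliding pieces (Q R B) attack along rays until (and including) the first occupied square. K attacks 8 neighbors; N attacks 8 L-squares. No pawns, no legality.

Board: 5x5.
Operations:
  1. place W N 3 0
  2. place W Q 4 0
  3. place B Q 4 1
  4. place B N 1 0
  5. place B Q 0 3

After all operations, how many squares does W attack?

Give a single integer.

Op 1: place WN@(3,0)
Op 2: place WQ@(4,0)
Op 3: place BQ@(4,1)
Op 4: place BN@(1,0)
Op 5: place BQ@(0,3)
Per-piece attacks for W:
  WN@(3,0): attacks (4,2) (2,2) (1,1)
  WQ@(4,0): attacks (4,1) (3,0) (3,1) (2,2) (1,3) (0,4) [ray(0,1) blocked at (4,1); ray(-1,0) blocked at (3,0)]
Union (8 distinct): (0,4) (1,1) (1,3) (2,2) (3,0) (3,1) (4,1) (4,2)

Answer: 8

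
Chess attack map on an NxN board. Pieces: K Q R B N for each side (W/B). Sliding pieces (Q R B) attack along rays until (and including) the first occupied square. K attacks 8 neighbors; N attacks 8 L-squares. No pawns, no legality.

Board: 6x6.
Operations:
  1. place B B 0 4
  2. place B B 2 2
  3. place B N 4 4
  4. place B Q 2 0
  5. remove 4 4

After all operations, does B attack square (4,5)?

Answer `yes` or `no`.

Op 1: place BB@(0,4)
Op 2: place BB@(2,2)
Op 3: place BN@(4,4)
Op 4: place BQ@(2,0)
Op 5: remove (4,4)
Per-piece attacks for B:
  BB@(0,4): attacks (1,5) (1,3) (2,2) [ray(1,-1) blocked at (2,2)]
  BQ@(2,0): attacks (2,1) (2,2) (3,0) (4,0) (5,0) (1,0) (0,0) (3,1) (4,2) (5,3) (1,1) (0,2) [ray(0,1) blocked at (2,2)]
  BB@(2,2): attacks (3,3) (4,4) (5,5) (3,1) (4,0) (1,3) (0,4) (1,1) (0,0) [ray(-1,1) blocked at (0,4)]
B attacks (4,5): no

Answer: no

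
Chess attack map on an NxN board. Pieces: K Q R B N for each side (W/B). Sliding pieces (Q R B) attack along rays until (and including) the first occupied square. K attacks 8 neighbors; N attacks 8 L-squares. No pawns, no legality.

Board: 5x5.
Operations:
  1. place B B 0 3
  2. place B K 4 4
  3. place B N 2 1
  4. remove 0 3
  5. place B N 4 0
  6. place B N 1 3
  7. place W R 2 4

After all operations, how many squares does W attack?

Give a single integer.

Answer: 7

Derivation:
Op 1: place BB@(0,3)
Op 2: place BK@(4,4)
Op 3: place BN@(2,1)
Op 4: remove (0,3)
Op 5: place BN@(4,0)
Op 6: place BN@(1,3)
Op 7: place WR@(2,4)
Per-piece attacks for W:
  WR@(2,4): attacks (2,3) (2,2) (2,1) (3,4) (4,4) (1,4) (0,4) [ray(0,-1) blocked at (2,1); ray(1,0) blocked at (4,4)]
Union (7 distinct): (0,4) (1,4) (2,1) (2,2) (2,3) (3,4) (4,4)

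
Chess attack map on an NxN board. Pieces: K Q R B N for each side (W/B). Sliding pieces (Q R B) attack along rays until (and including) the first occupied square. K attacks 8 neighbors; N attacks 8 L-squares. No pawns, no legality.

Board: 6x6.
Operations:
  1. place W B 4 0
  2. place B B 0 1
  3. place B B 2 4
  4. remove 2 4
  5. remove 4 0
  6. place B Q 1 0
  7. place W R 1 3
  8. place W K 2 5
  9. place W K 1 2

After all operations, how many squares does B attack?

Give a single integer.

Answer: 13

Derivation:
Op 1: place WB@(4,0)
Op 2: place BB@(0,1)
Op 3: place BB@(2,4)
Op 4: remove (2,4)
Op 5: remove (4,0)
Op 6: place BQ@(1,0)
Op 7: place WR@(1,3)
Op 8: place WK@(2,5)
Op 9: place WK@(1,2)
Per-piece attacks for B:
  BB@(0,1): attacks (1,2) (1,0) [ray(1,1) blocked at (1,2); ray(1,-1) blocked at (1,0)]
  BQ@(1,0): attacks (1,1) (1,2) (2,0) (3,0) (4,0) (5,0) (0,0) (2,1) (3,2) (4,3) (5,4) (0,1) [ray(0,1) blocked at (1,2); ray(-1,1) blocked at (0,1)]
Union (13 distinct): (0,0) (0,1) (1,0) (1,1) (1,2) (2,0) (2,1) (3,0) (3,2) (4,0) (4,3) (5,0) (5,4)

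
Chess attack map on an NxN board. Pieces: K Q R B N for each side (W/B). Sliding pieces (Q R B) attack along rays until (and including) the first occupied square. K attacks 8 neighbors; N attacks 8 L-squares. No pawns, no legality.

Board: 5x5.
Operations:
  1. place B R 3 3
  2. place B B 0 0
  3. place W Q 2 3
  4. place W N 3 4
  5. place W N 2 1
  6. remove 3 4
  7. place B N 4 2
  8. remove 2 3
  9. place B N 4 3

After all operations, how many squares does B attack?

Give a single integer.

Answer: 13

Derivation:
Op 1: place BR@(3,3)
Op 2: place BB@(0,0)
Op 3: place WQ@(2,3)
Op 4: place WN@(3,4)
Op 5: place WN@(2,1)
Op 6: remove (3,4)
Op 7: place BN@(4,2)
Op 8: remove (2,3)
Op 9: place BN@(4,3)
Per-piece attacks for B:
  BB@(0,0): attacks (1,1) (2,2) (3,3) [ray(1,1) blocked at (3,3)]
  BR@(3,3): attacks (3,4) (3,2) (3,1) (3,0) (4,3) (2,3) (1,3) (0,3) [ray(1,0) blocked at (4,3)]
  BN@(4,2): attacks (3,4) (2,3) (3,0) (2,1)
  BN@(4,3): attacks (2,4) (3,1) (2,2)
Union (13 distinct): (0,3) (1,1) (1,3) (2,1) (2,2) (2,3) (2,4) (3,0) (3,1) (3,2) (3,3) (3,4) (4,3)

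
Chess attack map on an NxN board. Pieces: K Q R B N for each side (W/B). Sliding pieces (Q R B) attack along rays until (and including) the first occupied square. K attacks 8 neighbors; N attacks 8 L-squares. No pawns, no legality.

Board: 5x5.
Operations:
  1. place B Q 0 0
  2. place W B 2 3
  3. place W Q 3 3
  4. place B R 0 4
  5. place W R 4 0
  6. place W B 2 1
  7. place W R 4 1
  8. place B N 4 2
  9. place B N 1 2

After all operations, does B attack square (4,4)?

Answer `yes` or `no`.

Answer: yes

Derivation:
Op 1: place BQ@(0,0)
Op 2: place WB@(2,3)
Op 3: place WQ@(3,3)
Op 4: place BR@(0,4)
Op 5: place WR@(4,0)
Op 6: place WB@(2,1)
Op 7: place WR@(4,1)
Op 8: place BN@(4,2)
Op 9: place BN@(1,2)
Per-piece attacks for B:
  BQ@(0,0): attacks (0,1) (0,2) (0,3) (0,4) (1,0) (2,0) (3,0) (4,0) (1,1) (2,2) (3,3) [ray(0,1) blocked at (0,4); ray(1,0) blocked at (4,0); ray(1,1) blocked at (3,3)]
  BR@(0,4): attacks (0,3) (0,2) (0,1) (0,0) (1,4) (2,4) (3,4) (4,4) [ray(0,-1) blocked at (0,0)]
  BN@(1,2): attacks (2,4) (3,3) (0,4) (2,0) (3,1) (0,0)
  BN@(4,2): attacks (3,4) (2,3) (3,0) (2,1)
B attacks (4,4): yes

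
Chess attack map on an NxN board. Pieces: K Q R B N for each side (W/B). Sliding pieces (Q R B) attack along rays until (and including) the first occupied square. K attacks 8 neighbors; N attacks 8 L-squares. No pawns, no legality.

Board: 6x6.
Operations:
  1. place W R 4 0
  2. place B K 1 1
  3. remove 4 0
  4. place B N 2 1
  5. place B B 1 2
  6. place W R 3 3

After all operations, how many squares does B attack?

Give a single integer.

Op 1: place WR@(4,0)
Op 2: place BK@(1,1)
Op 3: remove (4,0)
Op 4: place BN@(2,1)
Op 5: place BB@(1,2)
Op 6: place WR@(3,3)
Per-piece attacks for B:
  BK@(1,1): attacks (1,2) (1,0) (2,1) (0,1) (2,2) (2,0) (0,2) (0,0)
  BB@(1,2): attacks (2,3) (3,4) (4,5) (2,1) (0,3) (0,1) [ray(1,-1) blocked at (2,1)]
  BN@(2,1): attacks (3,3) (4,2) (1,3) (0,2) (4,0) (0,0)
Union (16 distinct): (0,0) (0,1) (0,2) (0,3) (1,0) (1,2) (1,3) (2,0) (2,1) (2,2) (2,3) (3,3) (3,4) (4,0) (4,2) (4,5)

Answer: 16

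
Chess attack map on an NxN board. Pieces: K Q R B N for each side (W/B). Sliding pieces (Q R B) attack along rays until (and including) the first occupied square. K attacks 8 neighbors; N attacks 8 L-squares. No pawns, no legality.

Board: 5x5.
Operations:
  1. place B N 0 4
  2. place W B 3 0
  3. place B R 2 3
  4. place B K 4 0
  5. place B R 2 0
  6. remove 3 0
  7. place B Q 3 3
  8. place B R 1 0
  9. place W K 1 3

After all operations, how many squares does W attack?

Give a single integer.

Op 1: place BN@(0,4)
Op 2: place WB@(3,0)
Op 3: place BR@(2,3)
Op 4: place BK@(4,0)
Op 5: place BR@(2,0)
Op 6: remove (3,0)
Op 7: place BQ@(3,3)
Op 8: place BR@(1,0)
Op 9: place WK@(1,3)
Per-piece attacks for W:
  WK@(1,3): attacks (1,4) (1,2) (2,3) (0,3) (2,4) (2,2) (0,4) (0,2)
Union (8 distinct): (0,2) (0,3) (0,4) (1,2) (1,4) (2,2) (2,3) (2,4)

Answer: 8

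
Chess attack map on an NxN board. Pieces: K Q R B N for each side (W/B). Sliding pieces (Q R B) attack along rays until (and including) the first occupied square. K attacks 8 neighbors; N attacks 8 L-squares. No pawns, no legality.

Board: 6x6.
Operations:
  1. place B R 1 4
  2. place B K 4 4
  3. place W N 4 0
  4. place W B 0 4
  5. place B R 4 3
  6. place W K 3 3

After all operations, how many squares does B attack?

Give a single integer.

Answer: 19

Derivation:
Op 1: place BR@(1,4)
Op 2: place BK@(4,4)
Op 3: place WN@(4,0)
Op 4: place WB@(0,4)
Op 5: place BR@(4,3)
Op 6: place WK@(3,3)
Per-piece attacks for B:
  BR@(1,4): attacks (1,5) (1,3) (1,2) (1,1) (1,0) (2,4) (3,4) (4,4) (0,4) [ray(1,0) blocked at (4,4); ray(-1,0) blocked at (0,4)]
  BR@(4,3): attacks (4,4) (4,2) (4,1) (4,0) (5,3) (3,3) [ray(0,1) blocked at (4,4); ray(0,-1) blocked at (4,0); ray(-1,0) blocked at (3,3)]
  BK@(4,4): attacks (4,5) (4,3) (5,4) (3,4) (5,5) (5,3) (3,5) (3,3)
Union (19 distinct): (0,4) (1,0) (1,1) (1,2) (1,3) (1,5) (2,4) (3,3) (3,4) (3,5) (4,0) (4,1) (4,2) (4,3) (4,4) (4,5) (5,3) (5,4) (5,5)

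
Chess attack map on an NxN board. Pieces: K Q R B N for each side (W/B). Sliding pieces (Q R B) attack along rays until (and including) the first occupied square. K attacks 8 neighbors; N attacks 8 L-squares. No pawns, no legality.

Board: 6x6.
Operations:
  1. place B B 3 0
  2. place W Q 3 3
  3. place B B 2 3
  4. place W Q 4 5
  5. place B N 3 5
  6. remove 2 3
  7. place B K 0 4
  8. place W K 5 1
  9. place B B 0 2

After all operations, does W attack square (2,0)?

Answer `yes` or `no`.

Op 1: place BB@(3,0)
Op 2: place WQ@(3,3)
Op 3: place BB@(2,3)
Op 4: place WQ@(4,5)
Op 5: place BN@(3,5)
Op 6: remove (2,3)
Op 7: place BK@(0,4)
Op 8: place WK@(5,1)
Op 9: place BB@(0,2)
Per-piece attacks for W:
  WQ@(3,3): attacks (3,4) (3,5) (3,2) (3,1) (3,0) (4,3) (5,3) (2,3) (1,3) (0,3) (4,4) (5,5) (4,2) (5,1) (2,4) (1,5) (2,2) (1,1) (0,0) [ray(0,1) blocked at (3,5); ray(0,-1) blocked at (3,0); ray(1,-1) blocked at (5,1)]
  WQ@(4,5): attacks (4,4) (4,3) (4,2) (4,1) (4,0) (5,5) (3,5) (5,4) (3,4) (2,3) (1,2) (0,1) [ray(-1,0) blocked at (3,5)]
  WK@(5,1): attacks (5,2) (5,0) (4,1) (4,2) (4,0)
W attacks (2,0): no

Answer: no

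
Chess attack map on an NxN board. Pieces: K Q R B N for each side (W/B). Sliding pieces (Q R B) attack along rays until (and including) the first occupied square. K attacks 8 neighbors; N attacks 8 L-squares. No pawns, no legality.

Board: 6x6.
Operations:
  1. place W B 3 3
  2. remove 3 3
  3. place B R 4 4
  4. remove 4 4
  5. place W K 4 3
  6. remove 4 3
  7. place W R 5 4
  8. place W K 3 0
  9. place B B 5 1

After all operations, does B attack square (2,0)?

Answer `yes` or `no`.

Answer: no

Derivation:
Op 1: place WB@(3,3)
Op 2: remove (3,3)
Op 3: place BR@(4,4)
Op 4: remove (4,4)
Op 5: place WK@(4,3)
Op 6: remove (4,3)
Op 7: place WR@(5,4)
Op 8: place WK@(3,0)
Op 9: place BB@(5,1)
Per-piece attacks for B:
  BB@(5,1): attacks (4,2) (3,3) (2,4) (1,5) (4,0)
B attacks (2,0): no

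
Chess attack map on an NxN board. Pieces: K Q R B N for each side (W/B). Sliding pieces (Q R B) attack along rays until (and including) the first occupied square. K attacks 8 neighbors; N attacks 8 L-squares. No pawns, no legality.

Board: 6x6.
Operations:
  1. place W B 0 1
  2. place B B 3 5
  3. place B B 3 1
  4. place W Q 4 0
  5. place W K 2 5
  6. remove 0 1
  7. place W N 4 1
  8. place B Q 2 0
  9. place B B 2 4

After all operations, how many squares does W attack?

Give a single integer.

Op 1: place WB@(0,1)
Op 2: place BB@(3,5)
Op 3: place BB@(3,1)
Op 4: place WQ@(4,0)
Op 5: place WK@(2,5)
Op 6: remove (0,1)
Op 7: place WN@(4,1)
Op 8: place BQ@(2,0)
Op 9: place BB@(2,4)
Per-piece attacks for W:
  WK@(2,5): attacks (2,4) (3,5) (1,5) (3,4) (1,4)
  WQ@(4,0): attacks (4,1) (5,0) (3,0) (2,0) (5,1) (3,1) [ray(0,1) blocked at (4,1); ray(-1,0) blocked at (2,0); ray(-1,1) blocked at (3,1)]
  WN@(4,1): attacks (5,3) (3,3) (2,2) (2,0)
Union (14 distinct): (1,4) (1,5) (2,0) (2,2) (2,4) (3,0) (3,1) (3,3) (3,4) (3,5) (4,1) (5,0) (5,1) (5,3)

Answer: 14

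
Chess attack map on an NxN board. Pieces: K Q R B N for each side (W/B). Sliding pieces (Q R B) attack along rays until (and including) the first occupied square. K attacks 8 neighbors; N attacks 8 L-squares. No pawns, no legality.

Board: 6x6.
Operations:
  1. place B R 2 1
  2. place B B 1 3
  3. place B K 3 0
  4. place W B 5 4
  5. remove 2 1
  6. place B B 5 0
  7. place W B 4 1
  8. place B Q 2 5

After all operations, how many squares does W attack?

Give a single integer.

Answer: 11

Derivation:
Op 1: place BR@(2,1)
Op 2: place BB@(1,3)
Op 3: place BK@(3,0)
Op 4: place WB@(5,4)
Op 5: remove (2,1)
Op 6: place BB@(5,0)
Op 7: place WB@(4,1)
Op 8: place BQ@(2,5)
Per-piece attacks for W:
  WB@(4,1): attacks (5,2) (5,0) (3,2) (2,3) (1,4) (0,5) (3,0) [ray(1,-1) blocked at (5,0); ray(-1,-1) blocked at (3,0)]
  WB@(5,4): attacks (4,5) (4,3) (3,2) (2,1) (1,0)
Union (11 distinct): (0,5) (1,0) (1,4) (2,1) (2,3) (3,0) (3,2) (4,3) (4,5) (5,0) (5,2)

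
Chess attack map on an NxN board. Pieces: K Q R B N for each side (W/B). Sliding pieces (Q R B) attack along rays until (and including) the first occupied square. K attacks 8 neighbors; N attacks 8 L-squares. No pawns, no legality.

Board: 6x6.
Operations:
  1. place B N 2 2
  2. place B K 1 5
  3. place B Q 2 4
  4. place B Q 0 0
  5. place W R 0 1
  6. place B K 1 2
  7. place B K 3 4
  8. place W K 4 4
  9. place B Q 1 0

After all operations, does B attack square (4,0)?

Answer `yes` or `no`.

Answer: yes

Derivation:
Op 1: place BN@(2,2)
Op 2: place BK@(1,5)
Op 3: place BQ@(2,4)
Op 4: place BQ@(0,0)
Op 5: place WR@(0,1)
Op 6: place BK@(1,2)
Op 7: place BK@(3,4)
Op 8: place WK@(4,4)
Op 9: place BQ@(1,0)
Per-piece attacks for B:
  BQ@(0,0): attacks (0,1) (1,0) (1,1) (2,2) [ray(0,1) blocked at (0,1); ray(1,0) blocked at (1,0); ray(1,1) blocked at (2,2)]
  BQ@(1,0): attacks (1,1) (1,2) (2,0) (3,0) (4,0) (5,0) (0,0) (2,1) (3,2) (4,3) (5,4) (0,1) [ray(0,1) blocked at (1,2); ray(-1,0) blocked at (0,0); ray(-1,1) blocked at (0,1)]
  BK@(1,2): attacks (1,3) (1,1) (2,2) (0,2) (2,3) (2,1) (0,3) (0,1)
  BK@(1,5): attacks (1,4) (2,5) (0,5) (2,4) (0,4)
  BN@(2,2): attacks (3,4) (4,3) (1,4) (0,3) (3,0) (4,1) (1,0) (0,1)
  BQ@(2,4): attacks (2,5) (2,3) (2,2) (3,4) (1,4) (0,4) (3,5) (3,3) (4,2) (5,1) (1,5) (1,3) (0,2) [ray(0,-1) blocked at (2,2); ray(1,0) blocked at (3,4); ray(-1,1) blocked at (1,5)]
  BK@(3,4): attacks (3,5) (3,3) (4,4) (2,4) (4,5) (4,3) (2,5) (2,3)
B attacks (4,0): yes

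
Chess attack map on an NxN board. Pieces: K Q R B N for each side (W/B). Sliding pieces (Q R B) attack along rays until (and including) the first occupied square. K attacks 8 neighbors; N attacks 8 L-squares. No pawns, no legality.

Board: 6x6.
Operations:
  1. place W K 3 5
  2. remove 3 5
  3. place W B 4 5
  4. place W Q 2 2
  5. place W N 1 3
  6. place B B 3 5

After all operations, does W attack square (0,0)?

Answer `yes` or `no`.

Answer: yes

Derivation:
Op 1: place WK@(3,5)
Op 2: remove (3,5)
Op 3: place WB@(4,5)
Op 4: place WQ@(2,2)
Op 5: place WN@(1,3)
Op 6: place BB@(3,5)
Per-piece attacks for W:
  WN@(1,3): attacks (2,5) (3,4) (0,5) (2,1) (3,2) (0,1)
  WQ@(2,2): attacks (2,3) (2,4) (2,5) (2,1) (2,0) (3,2) (4,2) (5,2) (1,2) (0,2) (3,3) (4,4) (5,5) (3,1) (4,0) (1,3) (1,1) (0,0) [ray(-1,1) blocked at (1,3)]
  WB@(4,5): attacks (5,4) (3,4) (2,3) (1,2) (0,1)
W attacks (0,0): yes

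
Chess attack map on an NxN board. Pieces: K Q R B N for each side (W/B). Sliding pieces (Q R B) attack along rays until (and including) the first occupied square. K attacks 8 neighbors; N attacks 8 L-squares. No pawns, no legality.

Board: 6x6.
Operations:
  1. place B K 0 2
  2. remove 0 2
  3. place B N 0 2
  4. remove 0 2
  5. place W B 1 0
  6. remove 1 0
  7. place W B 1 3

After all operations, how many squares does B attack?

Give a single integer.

Answer: 0

Derivation:
Op 1: place BK@(0,2)
Op 2: remove (0,2)
Op 3: place BN@(0,2)
Op 4: remove (0,2)
Op 5: place WB@(1,0)
Op 6: remove (1,0)
Op 7: place WB@(1,3)
Per-piece attacks for B:
Union (0 distinct): (none)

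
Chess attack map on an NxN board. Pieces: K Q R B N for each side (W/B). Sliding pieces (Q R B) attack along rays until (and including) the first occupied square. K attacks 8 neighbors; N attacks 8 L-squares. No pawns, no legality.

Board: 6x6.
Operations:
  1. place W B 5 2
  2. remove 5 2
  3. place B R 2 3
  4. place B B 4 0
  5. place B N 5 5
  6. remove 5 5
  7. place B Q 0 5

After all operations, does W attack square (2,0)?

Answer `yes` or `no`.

Op 1: place WB@(5,2)
Op 2: remove (5,2)
Op 3: place BR@(2,3)
Op 4: place BB@(4,0)
Op 5: place BN@(5,5)
Op 6: remove (5,5)
Op 7: place BQ@(0,5)
Per-piece attacks for W:
W attacks (2,0): no

Answer: no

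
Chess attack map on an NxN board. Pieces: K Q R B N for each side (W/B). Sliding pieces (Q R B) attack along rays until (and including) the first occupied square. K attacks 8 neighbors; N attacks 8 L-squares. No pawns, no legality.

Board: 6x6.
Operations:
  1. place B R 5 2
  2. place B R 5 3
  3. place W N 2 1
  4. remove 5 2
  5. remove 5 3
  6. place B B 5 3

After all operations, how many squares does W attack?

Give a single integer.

Op 1: place BR@(5,2)
Op 2: place BR@(5,3)
Op 3: place WN@(2,1)
Op 4: remove (5,2)
Op 5: remove (5,3)
Op 6: place BB@(5,3)
Per-piece attacks for W:
  WN@(2,1): attacks (3,3) (4,2) (1,3) (0,2) (4,0) (0,0)
Union (6 distinct): (0,0) (0,2) (1,3) (3,3) (4,0) (4,2)

Answer: 6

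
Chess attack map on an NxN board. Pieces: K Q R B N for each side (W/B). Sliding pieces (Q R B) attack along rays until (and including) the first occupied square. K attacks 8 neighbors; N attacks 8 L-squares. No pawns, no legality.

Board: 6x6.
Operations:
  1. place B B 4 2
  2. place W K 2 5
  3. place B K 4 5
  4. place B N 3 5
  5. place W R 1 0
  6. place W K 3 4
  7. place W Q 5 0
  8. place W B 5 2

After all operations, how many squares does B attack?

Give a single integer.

Answer: 15

Derivation:
Op 1: place BB@(4,2)
Op 2: place WK@(2,5)
Op 3: place BK@(4,5)
Op 4: place BN@(3,5)
Op 5: place WR@(1,0)
Op 6: place WK@(3,4)
Op 7: place WQ@(5,0)
Op 8: place WB@(5,2)
Per-piece attacks for B:
  BN@(3,5): attacks (4,3) (5,4) (2,3) (1,4)
  BB@(4,2): attacks (5,3) (5,1) (3,3) (2,4) (1,5) (3,1) (2,0)
  BK@(4,5): attacks (4,4) (5,5) (3,5) (5,4) (3,4)
Union (15 distinct): (1,4) (1,5) (2,0) (2,3) (2,4) (3,1) (3,3) (3,4) (3,5) (4,3) (4,4) (5,1) (5,3) (5,4) (5,5)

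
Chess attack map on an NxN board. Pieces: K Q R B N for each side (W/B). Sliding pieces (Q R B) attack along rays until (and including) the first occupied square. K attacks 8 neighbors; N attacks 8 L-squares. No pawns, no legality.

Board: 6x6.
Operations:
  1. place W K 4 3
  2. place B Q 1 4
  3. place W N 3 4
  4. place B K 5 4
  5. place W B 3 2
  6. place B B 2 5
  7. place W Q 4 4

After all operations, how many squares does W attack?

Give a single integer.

Op 1: place WK@(4,3)
Op 2: place BQ@(1,4)
Op 3: place WN@(3,4)
Op 4: place BK@(5,4)
Op 5: place WB@(3,2)
Op 6: place BB@(2,5)
Op 7: place WQ@(4,4)
Per-piece attacks for W:
  WB@(3,2): attacks (4,3) (4,1) (5,0) (2,3) (1,4) (2,1) (1,0) [ray(1,1) blocked at (4,3); ray(-1,1) blocked at (1,4)]
  WN@(3,4): attacks (5,5) (1,5) (4,2) (5,3) (2,2) (1,3)
  WK@(4,3): attacks (4,4) (4,2) (5,3) (3,3) (5,4) (5,2) (3,4) (3,2)
  WQ@(4,4): attacks (4,5) (4,3) (5,4) (3,4) (5,5) (5,3) (3,5) (3,3) (2,2) (1,1) (0,0) [ray(0,-1) blocked at (4,3); ray(1,0) blocked at (5,4); ray(-1,0) blocked at (3,4)]
Union (23 distinct): (0,0) (1,0) (1,1) (1,3) (1,4) (1,5) (2,1) (2,2) (2,3) (3,2) (3,3) (3,4) (3,5) (4,1) (4,2) (4,3) (4,4) (4,5) (5,0) (5,2) (5,3) (5,4) (5,5)

Answer: 23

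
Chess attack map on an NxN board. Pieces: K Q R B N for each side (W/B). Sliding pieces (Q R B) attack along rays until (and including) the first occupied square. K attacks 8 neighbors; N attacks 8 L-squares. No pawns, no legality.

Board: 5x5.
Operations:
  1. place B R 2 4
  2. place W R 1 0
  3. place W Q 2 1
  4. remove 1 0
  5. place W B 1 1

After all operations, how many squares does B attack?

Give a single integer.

Answer: 7

Derivation:
Op 1: place BR@(2,4)
Op 2: place WR@(1,0)
Op 3: place WQ@(2,1)
Op 4: remove (1,0)
Op 5: place WB@(1,1)
Per-piece attacks for B:
  BR@(2,4): attacks (2,3) (2,2) (2,1) (3,4) (4,4) (1,4) (0,4) [ray(0,-1) blocked at (2,1)]
Union (7 distinct): (0,4) (1,4) (2,1) (2,2) (2,3) (3,4) (4,4)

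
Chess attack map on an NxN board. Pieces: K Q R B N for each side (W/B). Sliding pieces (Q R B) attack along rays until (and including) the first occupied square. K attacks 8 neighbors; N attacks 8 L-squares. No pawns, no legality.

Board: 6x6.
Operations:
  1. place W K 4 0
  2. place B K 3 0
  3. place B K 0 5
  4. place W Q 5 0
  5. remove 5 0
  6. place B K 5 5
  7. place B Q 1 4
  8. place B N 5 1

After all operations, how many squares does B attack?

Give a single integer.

Op 1: place WK@(4,0)
Op 2: place BK@(3,0)
Op 3: place BK@(0,5)
Op 4: place WQ@(5,0)
Op 5: remove (5,0)
Op 6: place BK@(5,5)
Op 7: place BQ@(1,4)
Op 8: place BN@(5,1)
Per-piece attacks for B:
  BK@(0,5): attacks (0,4) (1,5) (1,4)
  BQ@(1,4): attacks (1,5) (1,3) (1,2) (1,1) (1,0) (2,4) (3,4) (4,4) (5,4) (0,4) (2,5) (2,3) (3,2) (4,1) (5,0) (0,5) (0,3) [ray(-1,1) blocked at (0,5)]
  BK@(3,0): attacks (3,1) (4,0) (2,0) (4,1) (2,1)
  BN@(5,1): attacks (4,3) (3,2) (3,0)
  BK@(5,5): attacks (5,4) (4,5) (4,4)
Union (25 distinct): (0,3) (0,4) (0,5) (1,0) (1,1) (1,2) (1,3) (1,4) (1,5) (2,0) (2,1) (2,3) (2,4) (2,5) (3,0) (3,1) (3,2) (3,4) (4,0) (4,1) (4,3) (4,4) (4,5) (5,0) (5,4)

Answer: 25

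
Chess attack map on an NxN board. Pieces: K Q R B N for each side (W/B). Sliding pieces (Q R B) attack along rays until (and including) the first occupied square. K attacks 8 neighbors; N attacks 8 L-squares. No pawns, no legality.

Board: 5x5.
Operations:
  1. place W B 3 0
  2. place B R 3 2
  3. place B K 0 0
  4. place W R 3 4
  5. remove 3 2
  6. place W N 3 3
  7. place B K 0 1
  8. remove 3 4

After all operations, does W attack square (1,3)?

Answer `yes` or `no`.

Op 1: place WB@(3,0)
Op 2: place BR@(3,2)
Op 3: place BK@(0,0)
Op 4: place WR@(3,4)
Op 5: remove (3,2)
Op 6: place WN@(3,3)
Op 7: place BK@(0,1)
Op 8: remove (3,4)
Per-piece attacks for W:
  WB@(3,0): attacks (4,1) (2,1) (1,2) (0,3)
  WN@(3,3): attacks (1,4) (4,1) (2,1) (1,2)
W attacks (1,3): no

Answer: no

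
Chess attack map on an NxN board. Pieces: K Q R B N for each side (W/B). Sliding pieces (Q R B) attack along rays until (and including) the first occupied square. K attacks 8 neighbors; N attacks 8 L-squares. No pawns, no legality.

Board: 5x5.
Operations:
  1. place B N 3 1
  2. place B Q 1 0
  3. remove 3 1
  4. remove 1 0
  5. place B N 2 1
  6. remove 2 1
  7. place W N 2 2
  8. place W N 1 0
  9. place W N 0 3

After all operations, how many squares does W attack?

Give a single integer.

Answer: 13

Derivation:
Op 1: place BN@(3,1)
Op 2: place BQ@(1,0)
Op 3: remove (3,1)
Op 4: remove (1,0)
Op 5: place BN@(2,1)
Op 6: remove (2,1)
Op 7: place WN@(2,2)
Op 8: place WN@(1,0)
Op 9: place WN@(0,3)
Per-piece attacks for W:
  WN@(0,3): attacks (2,4) (1,1) (2,2)
  WN@(1,0): attacks (2,2) (3,1) (0,2)
  WN@(2,2): attacks (3,4) (4,3) (1,4) (0,3) (3,0) (4,1) (1,0) (0,1)
Union (13 distinct): (0,1) (0,2) (0,3) (1,0) (1,1) (1,4) (2,2) (2,4) (3,0) (3,1) (3,4) (4,1) (4,3)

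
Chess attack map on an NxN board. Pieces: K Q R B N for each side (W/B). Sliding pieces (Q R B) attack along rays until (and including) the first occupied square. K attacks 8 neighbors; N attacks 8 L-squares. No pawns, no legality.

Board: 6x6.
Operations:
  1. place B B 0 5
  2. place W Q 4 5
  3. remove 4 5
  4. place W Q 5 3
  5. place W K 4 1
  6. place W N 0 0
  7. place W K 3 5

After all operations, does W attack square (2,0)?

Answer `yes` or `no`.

Answer: yes

Derivation:
Op 1: place BB@(0,5)
Op 2: place WQ@(4,5)
Op 3: remove (4,5)
Op 4: place WQ@(5,3)
Op 5: place WK@(4,1)
Op 6: place WN@(0,0)
Op 7: place WK@(3,5)
Per-piece attacks for W:
  WN@(0,0): attacks (1,2) (2,1)
  WK@(3,5): attacks (3,4) (4,5) (2,5) (4,4) (2,4)
  WK@(4,1): attacks (4,2) (4,0) (5,1) (3,1) (5,2) (5,0) (3,2) (3,0)
  WQ@(5,3): attacks (5,4) (5,5) (5,2) (5,1) (5,0) (4,3) (3,3) (2,3) (1,3) (0,3) (4,4) (3,5) (4,2) (3,1) (2,0) [ray(-1,1) blocked at (3,5)]
W attacks (2,0): yes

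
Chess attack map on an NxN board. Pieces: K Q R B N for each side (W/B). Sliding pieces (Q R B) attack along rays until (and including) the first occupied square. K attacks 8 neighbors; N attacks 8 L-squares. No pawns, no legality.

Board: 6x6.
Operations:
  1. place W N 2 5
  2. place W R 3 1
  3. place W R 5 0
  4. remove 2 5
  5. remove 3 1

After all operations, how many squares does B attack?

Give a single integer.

Answer: 0

Derivation:
Op 1: place WN@(2,5)
Op 2: place WR@(3,1)
Op 3: place WR@(5,0)
Op 4: remove (2,5)
Op 5: remove (3,1)
Per-piece attacks for B:
Union (0 distinct): (none)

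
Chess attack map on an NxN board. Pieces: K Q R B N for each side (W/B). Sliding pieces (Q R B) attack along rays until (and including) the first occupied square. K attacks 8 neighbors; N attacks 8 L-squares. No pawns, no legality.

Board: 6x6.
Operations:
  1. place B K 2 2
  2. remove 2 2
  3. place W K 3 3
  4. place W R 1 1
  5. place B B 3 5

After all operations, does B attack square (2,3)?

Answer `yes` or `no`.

Op 1: place BK@(2,2)
Op 2: remove (2,2)
Op 3: place WK@(3,3)
Op 4: place WR@(1,1)
Op 5: place BB@(3,5)
Per-piece attacks for B:
  BB@(3,5): attacks (4,4) (5,3) (2,4) (1,3) (0,2)
B attacks (2,3): no

Answer: no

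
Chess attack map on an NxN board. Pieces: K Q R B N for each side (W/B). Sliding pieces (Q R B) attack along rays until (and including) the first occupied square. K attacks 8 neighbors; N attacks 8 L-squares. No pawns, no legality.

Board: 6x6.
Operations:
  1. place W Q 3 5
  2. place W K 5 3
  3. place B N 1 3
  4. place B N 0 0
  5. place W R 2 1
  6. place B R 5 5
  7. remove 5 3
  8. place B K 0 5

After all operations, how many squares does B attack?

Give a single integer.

Answer: 17

Derivation:
Op 1: place WQ@(3,5)
Op 2: place WK@(5,3)
Op 3: place BN@(1,3)
Op 4: place BN@(0,0)
Op 5: place WR@(2,1)
Op 6: place BR@(5,5)
Op 7: remove (5,3)
Op 8: place BK@(0,5)
Per-piece attacks for B:
  BN@(0,0): attacks (1,2) (2,1)
  BK@(0,5): attacks (0,4) (1,5) (1,4)
  BN@(1,3): attacks (2,5) (3,4) (0,5) (2,1) (3,2) (0,1)
  BR@(5,5): attacks (5,4) (5,3) (5,2) (5,1) (5,0) (4,5) (3,5) [ray(-1,0) blocked at (3,5)]
Union (17 distinct): (0,1) (0,4) (0,5) (1,2) (1,4) (1,5) (2,1) (2,5) (3,2) (3,4) (3,5) (4,5) (5,0) (5,1) (5,2) (5,3) (5,4)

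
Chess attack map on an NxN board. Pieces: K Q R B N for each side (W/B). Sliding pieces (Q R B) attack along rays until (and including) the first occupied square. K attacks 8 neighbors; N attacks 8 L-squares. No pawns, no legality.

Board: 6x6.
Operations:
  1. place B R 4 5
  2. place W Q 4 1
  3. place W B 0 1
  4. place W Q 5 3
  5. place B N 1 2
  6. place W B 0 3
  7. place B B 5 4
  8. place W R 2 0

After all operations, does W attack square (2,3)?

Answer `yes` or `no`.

Op 1: place BR@(4,5)
Op 2: place WQ@(4,1)
Op 3: place WB@(0,1)
Op 4: place WQ@(5,3)
Op 5: place BN@(1,2)
Op 6: place WB@(0,3)
Op 7: place BB@(5,4)
Op 8: place WR@(2,0)
Per-piece attacks for W:
  WB@(0,1): attacks (1,2) (1,0) [ray(1,1) blocked at (1,2)]
  WB@(0,3): attacks (1,4) (2,5) (1,2) [ray(1,-1) blocked at (1,2)]
  WR@(2,0): attacks (2,1) (2,2) (2,3) (2,4) (2,5) (3,0) (4,0) (5,0) (1,0) (0,0)
  WQ@(4,1): attacks (4,2) (4,3) (4,4) (4,5) (4,0) (5,1) (3,1) (2,1) (1,1) (0,1) (5,2) (5,0) (3,2) (2,3) (1,4) (0,5) (3,0) [ray(0,1) blocked at (4,5); ray(-1,0) blocked at (0,1)]
  WQ@(5,3): attacks (5,4) (5,2) (5,1) (5,0) (4,3) (3,3) (2,3) (1,3) (0,3) (4,4) (3,5) (4,2) (3,1) (2,0) [ray(0,1) blocked at (5,4); ray(-1,0) blocked at (0,3); ray(-1,-1) blocked at (2,0)]
W attacks (2,3): yes

Answer: yes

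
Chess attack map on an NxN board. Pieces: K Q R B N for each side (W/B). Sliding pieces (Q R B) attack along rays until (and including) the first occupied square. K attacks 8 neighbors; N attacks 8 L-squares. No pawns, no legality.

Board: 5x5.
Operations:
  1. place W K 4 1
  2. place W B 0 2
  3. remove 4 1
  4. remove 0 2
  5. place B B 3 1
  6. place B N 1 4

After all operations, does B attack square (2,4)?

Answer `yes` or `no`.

Op 1: place WK@(4,1)
Op 2: place WB@(0,2)
Op 3: remove (4,1)
Op 4: remove (0,2)
Op 5: place BB@(3,1)
Op 6: place BN@(1,4)
Per-piece attacks for B:
  BN@(1,4): attacks (2,2) (3,3) (0,2)
  BB@(3,1): attacks (4,2) (4,0) (2,2) (1,3) (0,4) (2,0)
B attacks (2,4): no

Answer: no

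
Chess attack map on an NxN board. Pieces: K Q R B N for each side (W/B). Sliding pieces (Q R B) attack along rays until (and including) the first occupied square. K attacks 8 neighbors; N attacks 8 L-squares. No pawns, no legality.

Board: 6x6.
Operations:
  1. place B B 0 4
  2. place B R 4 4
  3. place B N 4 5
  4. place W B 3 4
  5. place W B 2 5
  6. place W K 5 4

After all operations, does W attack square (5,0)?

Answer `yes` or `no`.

Answer: no

Derivation:
Op 1: place BB@(0,4)
Op 2: place BR@(4,4)
Op 3: place BN@(4,5)
Op 4: place WB@(3,4)
Op 5: place WB@(2,5)
Op 6: place WK@(5,4)
Per-piece attacks for W:
  WB@(2,5): attacks (3,4) (1,4) (0,3) [ray(1,-1) blocked at (3,4)]
  WB@(3,4): attacks (4,5) (4,3) (5,2) (2,5) (2,3) (1,2) (0,1) [ray(1,1) blocked at (4,5); ray(-1,1) blocked at (2,5)]
  WK@(5,4): attacks (5,5) (5,3) (4,4) (4,5) (4,3)
W attacks (5,0): no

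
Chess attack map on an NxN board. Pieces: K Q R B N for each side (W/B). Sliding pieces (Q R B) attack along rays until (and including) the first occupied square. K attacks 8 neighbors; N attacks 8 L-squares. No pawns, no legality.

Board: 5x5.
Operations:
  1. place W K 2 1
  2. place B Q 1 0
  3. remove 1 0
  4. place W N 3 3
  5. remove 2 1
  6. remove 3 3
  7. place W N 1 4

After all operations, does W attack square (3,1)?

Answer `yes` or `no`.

Op 1: place WK@(2,1)
Op 2: place BQ@(1,0)
Op 3: remove (1,0)
Op 4: place WN@(3,3)
Op 5: remove (2,1)
Op 6: remove (3,3)
Op 7: place WN@(1,4)
Per-piece attacks for W:
  WN@(1,4): attacks (2,2) (3,3) (0,2)
W attacks (3,1): no

Answer: no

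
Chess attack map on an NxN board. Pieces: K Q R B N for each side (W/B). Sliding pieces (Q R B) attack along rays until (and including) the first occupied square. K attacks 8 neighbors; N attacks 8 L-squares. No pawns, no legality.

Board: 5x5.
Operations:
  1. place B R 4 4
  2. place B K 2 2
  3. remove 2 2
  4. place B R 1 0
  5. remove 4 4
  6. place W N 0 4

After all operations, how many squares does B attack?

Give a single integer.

Answer: 8

Derivation:
Op 1: place BR@(4,4)
Op 2: place BK@(2,2)
Op 3: remove (2,2)
Op 4: place BR@(1,0)
Op 5: remove (4,4)
Op 6: place WN@(0,4)
Per-piece attacks for B:
  BR@(1,0): attacks (1,1) (1,2) (1,3) (1,4) (2,0) (3,0) (4,0) (0,0)
Union (8 distinct): (0,0) (1,1) (1,2) (1,3) (1,4) (2,0) (3,0) (4,0)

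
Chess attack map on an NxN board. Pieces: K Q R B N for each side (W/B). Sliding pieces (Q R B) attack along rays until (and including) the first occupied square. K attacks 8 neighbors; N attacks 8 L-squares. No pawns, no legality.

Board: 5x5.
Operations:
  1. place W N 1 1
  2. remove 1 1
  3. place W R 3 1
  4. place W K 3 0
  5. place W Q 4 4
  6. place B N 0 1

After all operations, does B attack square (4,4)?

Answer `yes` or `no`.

Answer: no

Derivation:
Op 1: place WN@(1,1)
Op 2: remove (1,1)
Op 3: place WR@(3,1)
Op 4: place WK@(3,0)
Op 5: place WQ@(4,4)
Op 6: place BN@(0,1)
Per-piece attacks for B:
  BN@(0,1): attacks (1,3) (2,2) (2,0)
B attacks (4,4): no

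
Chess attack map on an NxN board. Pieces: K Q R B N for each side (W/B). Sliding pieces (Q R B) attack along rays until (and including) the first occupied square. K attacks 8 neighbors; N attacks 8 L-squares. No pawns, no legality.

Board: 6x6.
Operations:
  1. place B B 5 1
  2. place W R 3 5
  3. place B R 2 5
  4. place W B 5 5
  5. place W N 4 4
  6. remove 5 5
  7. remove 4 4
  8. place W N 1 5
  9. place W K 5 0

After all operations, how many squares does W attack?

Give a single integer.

Op 1: place BB@(5,1)
Op 2: place WR@(3,5)
Op 3: place BR@(2,5)
Op 4: place WB@(5,5)
Op 5: place WN@(4,4)
Op 6: remove (5,5)
Op 7: remove (4,4)
Op 8: place WN@(1,5)
Op 9: place WK@(5,0)
Per-piece attacks for W:
  WN@(1,5): attacks (2,3) (3,4) (0,3)
  WR@(3,5): attacks (3,4) (3,3) (3,2) (3,1) (3,0) (4,5) (5,5) (2,5) [ray(-1,0) blocked at (2,5)]
  WK@(5,0): attacks (5,1) (4,0) (4,1)
Union (13 distinct): (0,3) (2,3) (2,5) (3,0) (3,1) (3,2) (3,3) (3,4) (4,0) (4,1) (4,5) (5,1) (5,5)

Answer: 13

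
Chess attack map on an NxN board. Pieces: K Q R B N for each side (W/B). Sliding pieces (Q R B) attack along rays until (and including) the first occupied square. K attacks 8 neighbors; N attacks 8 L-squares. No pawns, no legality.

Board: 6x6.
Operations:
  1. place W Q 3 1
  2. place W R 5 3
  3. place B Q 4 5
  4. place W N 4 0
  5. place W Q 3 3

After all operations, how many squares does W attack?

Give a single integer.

Op 1: place WQ@(3,1)
Op 2: place WR@(5,3)
Op 3: place BQ@(4,5)
Op 4: place WN@(4,0)
Op 5: place WQ@(3,3)
Per-piece attacks for W:
  WQ@(3,1): attacks (3,2) (3,3) (3,0) (4,1) (5,1) (2,1) (1,1) (0,1) (4,2) (5,3) (4,0) (2,2) (1,3) (0,4) (2,0) [ray(0,1) blocked at (3,3); ray(1,1) blocked at (5,3); ray(1,-1) blocked at (4,0)]
  WQ@(3,3): attacks (3,4) (3,5) (3,2) (3,1) (4,3) (5,3) (2,3) (1,3) (0,3) (4,4) (5,5) (4,2) (5,1) (2,4) (1,5) (2,2) (1,1) (0,0) [ray(0,-1) blocked at (3,1); ray(1,0) blocked at (5,3)]
  WN@(4,0): attacks (5,2) (3,2) (2,1)
  WR@(5,3): attacks (5,4) (5,5) (5,2) (5,1) (5,0) (4,3) (3,3) [ray(-1,0) blocked at (3,3)]
Union (29 distinct): (0,0) (0,1) (0,3) (0,4) (1,1) (1,3) (1,5) (2,0) (2,1) (2,2) (2,3) (2,4) (3,0) (3,1) (3,2) (3,3) (3,4) (3,5) (4,0) (4,1) (4,2) (4,3) (4,4) (5,0) (5,1) (5,2) (5,3) (5,4) (5,5)

Answer: 29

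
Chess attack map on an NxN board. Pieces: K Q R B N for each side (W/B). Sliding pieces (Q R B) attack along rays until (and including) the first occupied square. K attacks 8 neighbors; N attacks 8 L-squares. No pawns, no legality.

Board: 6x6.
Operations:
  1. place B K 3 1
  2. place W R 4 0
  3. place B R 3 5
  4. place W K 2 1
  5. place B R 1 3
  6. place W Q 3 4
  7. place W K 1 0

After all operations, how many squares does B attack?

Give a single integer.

Op 1: place BK@(3,1)
Op 2: place WR@(4,0)
Op 3: place BR@(3,5)
Op 4: place WK@(2,1)
Op 5: place BR@(1,3)
Op 6: place WQ@(3,4)
Op 7: place WK@(1,0)
Per-piece attacks for B:
  BR@(1,3): attacks (1,4) (1,5) (1,2) (1,1) (1,0) (2,3) (3,3) (4,3) (5,3) (0,3) [ray(0,-1) blocked at (1,0)]
  BK@(3,1): attacks (3,2) (3,0) (4,1) (2,1) (4,2) (4,0) (2,2) (2,0)
  BR@(3,5): attacks (3,4) (4,5) (5,5) (2,5) (1,5) (0,5) [ray(0,-1) blocked at (3,4)]
Union (23 distinct): (0,3) (0,5) (1,0) (1,1) (1,2) (1,4) (1,5) (2,0) (2,1) (2,2) (2,3) (2,5) (3,0) (3,2) (3,3) (3,4) (4,0) (4,1) (4,2) (4,3) (4,5) (5,3) (5,5)

Answer: 23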